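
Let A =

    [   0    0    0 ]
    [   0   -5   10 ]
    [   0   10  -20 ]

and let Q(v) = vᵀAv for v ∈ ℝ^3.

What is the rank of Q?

Congruent diagonalization of A (simultaneous row and column reduction) yields pivots 0, -5, 0.
Counting signs: 1 negative, 2 zero.
The rank is the number of nonzero pivots: 1.

1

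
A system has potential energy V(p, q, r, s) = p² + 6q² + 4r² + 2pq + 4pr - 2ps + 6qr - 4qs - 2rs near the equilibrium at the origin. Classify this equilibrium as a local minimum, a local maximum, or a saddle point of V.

saddle point

The Hessian at the origin is H = [[2, 2, 4, -2], [2, 12, 6, -4], [4, 6, 8, -2], [-2, -4, -2, 0]].
Row-reducing H symmetrically gives the diagonal entries 2, 10, -2/5, 12.
So there are 3 positive, 1 negative pivots.
H is indefinite, so the origin is a saddle point.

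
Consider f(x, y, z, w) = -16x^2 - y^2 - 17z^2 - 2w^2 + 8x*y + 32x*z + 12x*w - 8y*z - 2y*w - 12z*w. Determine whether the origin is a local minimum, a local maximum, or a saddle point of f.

The Hessian at the origin is H = [[-32, 8, 32, 12], [8, -2, -8, -2], [32, -8, -34, -12], [12, -2, -12, -4]].
H is indefinite, so the origin is a saddle point.

saddle point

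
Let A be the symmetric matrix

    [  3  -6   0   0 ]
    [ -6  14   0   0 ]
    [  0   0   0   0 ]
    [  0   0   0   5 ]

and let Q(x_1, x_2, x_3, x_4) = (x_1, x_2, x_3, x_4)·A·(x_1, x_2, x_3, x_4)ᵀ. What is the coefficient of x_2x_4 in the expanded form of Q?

The coefficient of x_2x_4 is A[2,4] + A[4,2] = 2·0 = 0.

0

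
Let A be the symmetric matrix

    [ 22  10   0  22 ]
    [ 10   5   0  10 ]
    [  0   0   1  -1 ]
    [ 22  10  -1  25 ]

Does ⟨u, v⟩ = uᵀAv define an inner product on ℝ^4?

An LDLᵀ factorisation of A has diagonal entries 22, 5/11, 1, 2.
So there are 4 positive pivots.
Hence Q is positive definite.
⟨·,·⟩ is an inner product exactly when A is positive definite.

yes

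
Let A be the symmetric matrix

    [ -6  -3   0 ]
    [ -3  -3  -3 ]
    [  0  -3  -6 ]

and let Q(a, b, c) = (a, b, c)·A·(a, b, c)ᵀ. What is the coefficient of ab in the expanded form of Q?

The coefficient of ab is A[1,2] + A[2,1] = 2·(-3) = -6.

-6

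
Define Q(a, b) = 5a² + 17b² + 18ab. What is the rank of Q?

The symmetric matrix is A = [[5, 9], [9, 17]].
Congruent diagonalization of A (simultaneous row and column reduction) yields pivots 5, 4/5.
Counting signs: 2 positive.
The rank is the number of nonzero pivots: 2.

2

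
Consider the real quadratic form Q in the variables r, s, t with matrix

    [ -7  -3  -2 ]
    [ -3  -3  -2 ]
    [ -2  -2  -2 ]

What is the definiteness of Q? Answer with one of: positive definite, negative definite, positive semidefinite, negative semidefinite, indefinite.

Leading principal minors: Δ_1 = -7, Δ_2 = 12, Δ_3 = -8.
The signs alternate starting with Δ_1 < 0, so by Sylvester's criterion Q is negative definite.

negative definite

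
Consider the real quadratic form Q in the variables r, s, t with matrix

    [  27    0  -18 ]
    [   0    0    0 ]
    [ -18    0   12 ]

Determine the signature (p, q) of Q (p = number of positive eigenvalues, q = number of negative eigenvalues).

(1, 0)

Applying the same elementary operations to the rows and columns of A produces a congruent diagonal matrix with entries 27, 0, 0.
Counting signs: 1 positive, 2 zero.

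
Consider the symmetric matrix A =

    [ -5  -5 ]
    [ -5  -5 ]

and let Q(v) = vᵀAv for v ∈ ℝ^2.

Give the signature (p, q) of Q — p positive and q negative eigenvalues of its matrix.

(0, 1)

Row-reducing A symmetrically gives the diagonal entries -5, 0.
Counting signs: 1 negative, 1 zero.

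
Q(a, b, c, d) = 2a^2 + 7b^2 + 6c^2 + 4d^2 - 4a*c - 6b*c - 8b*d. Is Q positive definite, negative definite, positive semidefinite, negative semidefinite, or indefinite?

positive definite

The associated matrix is A = [[2, 0, -2, 0], [0, 7, -3, -4], [-2, -3, 6, 0], [0, -4, 0, 4]].
Applying the same elementary operations to the rows and columns of A produces a congruent diagonal matrix with entries 2, 7, 19/7, 12/19.
Counting signs: 4 positive.
Hence Q is positive definite.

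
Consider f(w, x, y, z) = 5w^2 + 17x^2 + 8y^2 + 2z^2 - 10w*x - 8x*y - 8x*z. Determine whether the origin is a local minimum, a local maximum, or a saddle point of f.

The Hessian at the origin is H = [[10, -10, 0, 0], [-10, 34, -8, -8], [0, -8, 16, 0], [0, -8, 0, 4]].
Applying the same elementary operations to the rows and columns of H produces a congruent diagonal matrix with entries 10, 24, 40/3, 4/5.
Counting signs: 4 positive.
H is positive definite, so the origin is a strict local minimum.

local minimum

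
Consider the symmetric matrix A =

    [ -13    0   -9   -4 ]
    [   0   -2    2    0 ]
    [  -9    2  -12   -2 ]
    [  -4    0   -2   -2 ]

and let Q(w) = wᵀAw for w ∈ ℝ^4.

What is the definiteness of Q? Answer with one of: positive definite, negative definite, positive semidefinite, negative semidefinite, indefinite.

negative definite

Leading principal minors: Δ_1 = -13, Δ_2 = 26, Δ_3 = -98, Δ_4 = 60.
The signs alternate starting with Δ_1 < 0, so by Sylvester's criterion Q is negative definite.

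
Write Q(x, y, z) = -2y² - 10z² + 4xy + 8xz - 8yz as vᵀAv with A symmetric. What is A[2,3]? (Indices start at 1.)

-4

The coefficient of y·z in Q is -8. For a symmetric A this equals A[2,3] + A[3,2] = 2·A[2,3].
So A[2,3] = -8/2 = -4.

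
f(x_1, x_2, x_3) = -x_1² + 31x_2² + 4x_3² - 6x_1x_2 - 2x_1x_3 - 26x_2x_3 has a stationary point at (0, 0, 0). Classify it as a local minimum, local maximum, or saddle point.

The Hessian at the origin is H = [[-2, -6, -2], [-6, 62, -26], [-2, -26, 8]].
Symmetric row and column elimination reduces H to a congruent diagonal form with pivots -2, 80, 5.
That gives 2 positive, 1 negative pivots.
H is indefinite, so the origin is a saddle point.

saddle point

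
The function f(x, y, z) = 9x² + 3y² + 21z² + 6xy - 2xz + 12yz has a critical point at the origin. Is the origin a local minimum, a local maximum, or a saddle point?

local minimum

The Hessian at the origin is H = [[18, 6, -2], [6, 6, 12], [-2, 12, 42]].
Row-reducing H symmetrically gives the diagonal entries 18, 4, 5/3.
Counting signs: 3 positive.
H is positive definite, so the origin is a strict local minimum.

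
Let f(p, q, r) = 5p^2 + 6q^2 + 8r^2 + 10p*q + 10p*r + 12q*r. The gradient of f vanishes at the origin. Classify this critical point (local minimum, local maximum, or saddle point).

The Hessian at the origin is H = [[10, 10, 10], [10, 12, 12], [10, 12, 16]].
Symmetric row and column elimination reduces H to a congruent diagonal form with pivots 10, 2, 4.
So there are 3 positive pivots.
H is positive definite, so the origin is a strict local minimum.

local minimum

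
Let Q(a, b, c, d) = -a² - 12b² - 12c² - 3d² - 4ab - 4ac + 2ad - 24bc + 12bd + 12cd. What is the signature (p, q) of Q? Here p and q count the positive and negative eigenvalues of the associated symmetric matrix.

(0, 2)

The symmetric matrix is A = [[-1, -2, -2, 1], [-2, -12, -12, 6], [-2, -12, -12, 6], [1, 6, 6, -3]].
Row-reducing A symmetrically gives the diagonal entries -1, -8, 0, 0.
So there are 2 negative, 2 zero pivots.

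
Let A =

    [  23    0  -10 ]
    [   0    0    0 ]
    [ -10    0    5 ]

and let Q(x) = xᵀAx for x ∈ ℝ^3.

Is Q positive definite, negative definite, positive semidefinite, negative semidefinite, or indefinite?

Congruent diagonalization of A (simultaneous row and column reduction) yields pivots 23, 0, 15/23.
So there are 2 positive, 1 zero pivots.
Hence Q is positive semidefinite.

positive semidefinite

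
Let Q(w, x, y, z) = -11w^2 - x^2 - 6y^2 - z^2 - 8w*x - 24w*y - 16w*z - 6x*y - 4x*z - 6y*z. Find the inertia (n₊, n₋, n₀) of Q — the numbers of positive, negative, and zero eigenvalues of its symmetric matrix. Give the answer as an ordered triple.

The symmetric matrix is A = [[-11, -4, -12, -8], [-4, -1, -3, -2], [-12, -3, -6, -3], [-8, -2, -3, -1]].
Row-reducing A symmetrically gives the diagonal entries -11, 5/11, 3, 0.
Counting signs: 2 positive, 1 negative, 1 zero.

(2, 1, 1)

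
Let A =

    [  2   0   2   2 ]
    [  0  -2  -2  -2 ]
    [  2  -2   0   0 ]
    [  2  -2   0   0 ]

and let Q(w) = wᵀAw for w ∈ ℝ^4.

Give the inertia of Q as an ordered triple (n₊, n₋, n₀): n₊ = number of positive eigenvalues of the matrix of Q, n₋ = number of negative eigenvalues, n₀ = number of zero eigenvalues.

(1, 1, 2)

Congruent diagonalization of A (simultaneous row and column reduction) yields pivots 2, -2, 0, 0.
Counting signs: 1 positive, 1 negative, 2 zero.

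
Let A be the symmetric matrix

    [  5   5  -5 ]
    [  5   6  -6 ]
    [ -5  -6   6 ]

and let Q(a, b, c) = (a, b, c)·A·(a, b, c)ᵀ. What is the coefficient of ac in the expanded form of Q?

-10

The coefficient of ac is A[1,3] + A[3,1] = 2·(-5) = -10.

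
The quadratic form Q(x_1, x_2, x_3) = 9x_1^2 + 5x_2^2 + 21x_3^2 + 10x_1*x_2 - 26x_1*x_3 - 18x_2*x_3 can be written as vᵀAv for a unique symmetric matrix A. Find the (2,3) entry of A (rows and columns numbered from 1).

The coefficient of x_2·x_3 in Q is -18. For a symmetric A this equals A[2,3] + A[3,2] = 2·A[2,3].
So A[2,3] = -18/2 = -9.

-9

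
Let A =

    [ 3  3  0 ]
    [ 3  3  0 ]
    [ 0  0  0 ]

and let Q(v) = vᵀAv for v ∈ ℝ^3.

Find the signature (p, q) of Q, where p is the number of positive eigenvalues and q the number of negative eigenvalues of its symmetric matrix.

Applying the same elementary operations to the rows and columns of A produces a congruent diagonal matrix with entries 3, 0, 0.
Counting signs: 1 positive, 2 zero.

(1, 0)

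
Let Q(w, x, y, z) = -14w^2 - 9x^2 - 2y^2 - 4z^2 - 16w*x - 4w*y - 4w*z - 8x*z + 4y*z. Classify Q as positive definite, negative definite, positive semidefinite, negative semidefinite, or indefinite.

negative definite

The symmetric matrix of Q is A = [[-14, -8, -2, -2], [-8, -9, 0, -4], [-2, 0, -2, 2], [-2, -4, 2, -4]].
Leading principal minors: Δ_1 = -14, Δ_2 = 62, Δ_3 = -88, Δ_4 = 16.
The signs alternate starting with Δ_1 < 0, so by Sylvester's criterion Q is negative definite.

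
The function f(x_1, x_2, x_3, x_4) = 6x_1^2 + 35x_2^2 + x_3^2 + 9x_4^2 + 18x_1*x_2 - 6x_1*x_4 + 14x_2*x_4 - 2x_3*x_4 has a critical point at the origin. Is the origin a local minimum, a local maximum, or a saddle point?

local minimum

The Hessian at the origin is H = [[12, 18, 0, -6], [18, 70, 0, 14], [0, 0, 2, -2], [-6, 14, -2, 18]].
An LDLᵀ factorisation of H has diagonal entries 12, 43, 2, 30/43.
Counting signs: 4 positive.
H is positive definite, so the origin is a strict local minimum.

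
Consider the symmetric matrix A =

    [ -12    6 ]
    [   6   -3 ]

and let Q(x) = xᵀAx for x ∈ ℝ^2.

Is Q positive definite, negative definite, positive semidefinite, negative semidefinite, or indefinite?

negative semidefinite

Applying the same elementary operations to the rows and columns of A produces a congruent diagonal matrix with entries -12, 0.
Counting signs: 1 negative, 1 zero.
Hence Q is negative semidefinite.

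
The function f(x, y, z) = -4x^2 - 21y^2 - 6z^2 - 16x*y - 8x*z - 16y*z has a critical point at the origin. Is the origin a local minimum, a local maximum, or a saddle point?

local maximum

The Hessian at the origin is H = [[-8, -16, -8], [-16, -42, -16], [-8, -16, -12]].
Row-reducing H symmetrically gives the diagonal entries -8, -10, -4.
That gives 3 negative pivots.
H is negative definite, so the origin is a strict local maximum.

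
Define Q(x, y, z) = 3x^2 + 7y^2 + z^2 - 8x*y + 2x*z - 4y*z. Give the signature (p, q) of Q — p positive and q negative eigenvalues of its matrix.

The associated matrix is A = [[3, -4, 1], [-4, 7, -2], [1, -2, 1]].
Applying the same elementary operations to the rows and columns of A produces a congruent diagonal matrix with entries 3, 5/3, 2/5.
So there are 3 positive pivots.

(3, 0)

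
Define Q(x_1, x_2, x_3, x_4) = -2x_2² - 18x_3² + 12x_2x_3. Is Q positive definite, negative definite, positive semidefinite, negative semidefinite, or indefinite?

The symmetric matrix is A = [[0, 0, 0, 0], [0, -2, 6, 0], [0, 6, -18, 0], [0, 0, 0, 0]].
Applying the same elementary operations to the rows and columns of A produces a congruent diagonal matrix with entries 0, -2, 0, 0.
Counting signs: 1 negative, 3 zero.
Hence Q is negative semidefinite.

negative semidefinite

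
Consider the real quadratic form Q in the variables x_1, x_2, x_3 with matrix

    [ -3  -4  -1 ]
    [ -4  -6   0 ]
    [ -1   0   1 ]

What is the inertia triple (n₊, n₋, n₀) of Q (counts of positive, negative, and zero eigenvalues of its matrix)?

(1, 2, 0)

Symmetric row and column elimination reduces A to a congruent diagonal form with pivots -3, -2/3, 4.
That gives 1 positive, 2 negative pivots.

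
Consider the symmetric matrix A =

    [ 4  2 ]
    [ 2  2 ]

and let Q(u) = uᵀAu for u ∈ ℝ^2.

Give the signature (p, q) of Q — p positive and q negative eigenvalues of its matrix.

(2, 0)

An LDLᵀ factorisation of A has diagonal entries 4, 1.
That gives 2 positive pivots.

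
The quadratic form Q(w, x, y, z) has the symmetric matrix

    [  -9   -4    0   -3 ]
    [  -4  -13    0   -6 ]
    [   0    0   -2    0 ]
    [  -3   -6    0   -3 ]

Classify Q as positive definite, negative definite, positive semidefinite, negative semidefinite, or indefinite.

Applying the same elementary operations to the rows and columns of A produces a congruent diagonal matrix with entries -9, -101/9, -2, -6/101.
That gives 4 negative pivots.
Hence Q is negative definite.

negative definite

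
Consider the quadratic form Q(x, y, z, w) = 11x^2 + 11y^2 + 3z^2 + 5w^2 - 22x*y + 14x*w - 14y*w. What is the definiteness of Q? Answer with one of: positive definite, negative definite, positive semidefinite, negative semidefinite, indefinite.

The associated matrix is A = [[11, -11, 0, 7], [-11, 11, 0, -7], [0, 0, 3, 0], [7, -7, 0, 5]].
Applying the same elementary operations to the rows and columns of A produces a congruent diagonal matrix with entries 11, 0, 3, 6/11.
Counting signs: 3 positive, 1 zero.
Hence Q is positive semidefinite.

positive semidefinite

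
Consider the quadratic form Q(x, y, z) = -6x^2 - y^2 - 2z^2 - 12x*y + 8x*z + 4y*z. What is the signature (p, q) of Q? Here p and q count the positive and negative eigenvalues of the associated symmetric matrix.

The associated matrix is A = [[-6, -6, 4], [-6, -1, 2], [4, 2, -2]].
An LDLᵀ factorisation of A has diagonal entries -6, 5, -2/15.
That gives 1 positive, 2 negative pivots.

(1, 2)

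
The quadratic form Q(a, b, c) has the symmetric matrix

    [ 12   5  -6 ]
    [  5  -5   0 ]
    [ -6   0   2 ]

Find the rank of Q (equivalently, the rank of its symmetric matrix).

3

Symmetric row and column elimination reduces A to a congruent diagonal form with pivots 12, -85/12, -2/17.
Counting signs: 1 positive, 2 negative.
The rank is the number of nonzero pivots: 3.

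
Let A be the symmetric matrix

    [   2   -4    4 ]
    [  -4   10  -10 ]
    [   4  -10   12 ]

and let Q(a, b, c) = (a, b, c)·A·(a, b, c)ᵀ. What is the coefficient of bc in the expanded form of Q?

-20

The coefficient of bc is A[2,3] + A[3,2] = 2·(-10) = -20.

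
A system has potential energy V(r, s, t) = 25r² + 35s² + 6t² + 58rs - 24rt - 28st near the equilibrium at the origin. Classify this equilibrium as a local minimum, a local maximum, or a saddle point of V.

local minimum

The Hessian at the origin is H = [[50, 58, -24], [58, 70, -28], [-24, -28, 12]].
An LDLᵀ factorisation of H has diagonal entries 50, 68/25, 8/17.
Counting signs: 3 positive.
H is positive definite, so the origin is a strict local minimum.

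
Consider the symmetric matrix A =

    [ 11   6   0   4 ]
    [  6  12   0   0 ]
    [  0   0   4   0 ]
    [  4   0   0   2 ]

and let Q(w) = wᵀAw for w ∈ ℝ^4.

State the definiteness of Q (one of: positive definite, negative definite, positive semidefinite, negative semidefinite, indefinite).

Applying the same elementary operations to the rows and columns of A produces a congruent diagonal matrix with entries 11, 96/11, 4, 0.
Counting signs: 3 positive, 1 zero.
Hence Q is positive semidefinite.

positive semidefinite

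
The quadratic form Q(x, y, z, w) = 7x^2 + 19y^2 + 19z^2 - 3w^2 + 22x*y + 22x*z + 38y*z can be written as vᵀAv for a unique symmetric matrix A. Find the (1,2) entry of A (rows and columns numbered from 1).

11

The coefficient of x·y in Q is 22. For a symmetric A this equals A[1,2] + A[2,1] = 2·A[1,2].
So A[1,2] = 22/2 = 11.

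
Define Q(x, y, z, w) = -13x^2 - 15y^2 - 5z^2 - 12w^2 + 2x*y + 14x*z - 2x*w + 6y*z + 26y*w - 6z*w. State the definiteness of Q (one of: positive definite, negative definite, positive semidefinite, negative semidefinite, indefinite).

negative definite

The symmetric matrix of Q is A = [[-13, 1, 7, -1], [1, -15, 3, 13], [7, 3, -5, -3], [-1, 13, -3, -12]].
Leading principal minors: Δ_1 = -13, Δ_2 = 194, Δ_3 = -76, Δ_4 = 12.
The signs alternate starting with Δ_1 < 0, so by Sylvester's criterion Q is negative definite.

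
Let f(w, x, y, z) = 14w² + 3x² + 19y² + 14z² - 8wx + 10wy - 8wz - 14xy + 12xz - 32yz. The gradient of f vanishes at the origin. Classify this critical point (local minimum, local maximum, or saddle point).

local minimum

The Hessian at the origin is H = [[28, -8, 10, -8], [-8, 6, -14, 12], [10, -14, 38, -32], [-8, 12, -32, 28]].
Applying the same elementary operations to the rows and columns of H produces a congruent diagonal matrix with entries 28, 26/7, 1, 4/13.
Counting signs: 4 positive.
H is positive definite, so the origin is a strict local minimum.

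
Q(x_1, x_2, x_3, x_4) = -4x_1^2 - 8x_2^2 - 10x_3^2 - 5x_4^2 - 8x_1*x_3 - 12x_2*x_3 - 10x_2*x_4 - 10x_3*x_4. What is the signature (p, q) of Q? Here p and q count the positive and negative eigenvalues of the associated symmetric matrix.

(0, 4)

The symmetric matrix is A = [[-4, 0, -4, 0], [0, -8, -6, -5], [-4, -6, -10, -5], [0, -5, -5, -5]].
An LDLᵀ factorisation of A has diagonal entries -4, -8, -3/2, -5/6.
Counting signs: 4 negative.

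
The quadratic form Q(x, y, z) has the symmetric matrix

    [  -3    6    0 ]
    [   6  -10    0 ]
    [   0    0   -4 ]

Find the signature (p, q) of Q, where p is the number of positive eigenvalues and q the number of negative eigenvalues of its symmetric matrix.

(1, 2)

Symmetric row and column elimination reduces A to a congruent diagonal form with pivots -3, 2, -4.
Counting signs: 1 positive, 2 negative.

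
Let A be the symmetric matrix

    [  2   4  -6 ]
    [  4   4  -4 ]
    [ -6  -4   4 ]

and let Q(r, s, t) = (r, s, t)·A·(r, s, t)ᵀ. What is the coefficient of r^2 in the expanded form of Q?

2

The coefficient of r^2 is the diagonal entry A[1,1] = 2.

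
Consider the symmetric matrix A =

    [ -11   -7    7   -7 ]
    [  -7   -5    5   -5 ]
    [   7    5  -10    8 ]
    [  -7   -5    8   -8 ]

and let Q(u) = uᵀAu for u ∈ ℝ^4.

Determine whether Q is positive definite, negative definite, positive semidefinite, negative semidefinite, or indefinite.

Leading principal minors: Δ_1 = -11, Δ_2 = 6, Δ_3 = -30, Δ_4 = 36.
The signs alternate starting with Δ_1 < 0, so by Sylvester's criterion Q is negative definite.

negative definite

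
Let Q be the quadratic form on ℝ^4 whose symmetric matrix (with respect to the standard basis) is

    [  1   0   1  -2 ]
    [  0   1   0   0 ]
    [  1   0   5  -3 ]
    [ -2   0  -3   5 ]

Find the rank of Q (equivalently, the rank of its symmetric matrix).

4

Applying the same elementary operations to the rows and columns of A produces a congruent diagonal matrix with entries 1, 1, 4, 3/4.
So there are 4 positive pivots.
The rank is the number of nonzero pivots: 4.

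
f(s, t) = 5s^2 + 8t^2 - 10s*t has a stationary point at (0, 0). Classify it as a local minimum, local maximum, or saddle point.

The Hessian at the origin is H = [[10, -10], [-10, 16]].
det H = 10·16 − (-10)² = 60 > 0 and H[1,1] = 10 > 0, so H is positive definite.
Therefore the origin is a local minimum.

local minimum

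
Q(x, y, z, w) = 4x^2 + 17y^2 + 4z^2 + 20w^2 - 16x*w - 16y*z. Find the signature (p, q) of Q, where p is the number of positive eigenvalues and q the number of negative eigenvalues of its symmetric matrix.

(4, 0)

The associated matrix is A = [[4, 0, 0, -8], [0, 17, -8, 0], [0, -8, 4, 0], [-8, 0, 0, 20]].
Applying the same elementary operations to the rows and columns of A produces a congruent diagonal matrix with entries 4, 17, 4/17, 4.
So there are 4 positive pivots.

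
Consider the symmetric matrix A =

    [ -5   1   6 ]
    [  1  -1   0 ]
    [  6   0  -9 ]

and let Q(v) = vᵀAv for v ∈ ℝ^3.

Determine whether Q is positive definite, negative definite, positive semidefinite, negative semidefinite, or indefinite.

negative semidefinite

Congruent diagonalization of A (simultaneous row and column reduction) yields pivots -5, -4/5, 0.
That gives 2 negative, 1 zero pivots.
Hence Q is negative semidefinite.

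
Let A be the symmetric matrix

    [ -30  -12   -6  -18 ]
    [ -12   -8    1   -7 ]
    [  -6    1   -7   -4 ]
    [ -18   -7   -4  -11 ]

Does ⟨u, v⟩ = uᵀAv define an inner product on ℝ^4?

no

Symmetric row and column elimination reduces A to a congruent diagonal form with pivots -30, -16/5, -35/16, -6/35.
That gives 4 negative pivots.
Hence Q is negative definite.
⟨·,·⟩ is an inner product exactly when A is positive definite.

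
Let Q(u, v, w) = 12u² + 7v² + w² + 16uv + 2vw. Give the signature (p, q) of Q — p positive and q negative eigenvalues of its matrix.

(3, 0)

The associated matrix is A = [[12, 8, 0], [8, 7, 1], [0, 1, 1]].
Row-reducing A symmetrically gives the diagonal entries 12, 5/3, 2/5.
So there are 3 positive pivots.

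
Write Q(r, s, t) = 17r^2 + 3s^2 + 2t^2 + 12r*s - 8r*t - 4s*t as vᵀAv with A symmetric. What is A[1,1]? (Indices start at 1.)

The coefficient of r^2 in Q is 17, and that is exactly A[1,1].

17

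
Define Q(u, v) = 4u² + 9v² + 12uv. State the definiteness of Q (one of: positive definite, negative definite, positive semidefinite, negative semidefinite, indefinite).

positive semidefinite

The symmetric matrix of Q is [[4, 6], [6, 9]].
For the 2×2 matrix [[4, 6], [6, 9]]: det = 4·9 − (6)² = 0, trace = 13.
det = 0 so one eigenvalue is zero; the form is semidefinite with the sign of the trace.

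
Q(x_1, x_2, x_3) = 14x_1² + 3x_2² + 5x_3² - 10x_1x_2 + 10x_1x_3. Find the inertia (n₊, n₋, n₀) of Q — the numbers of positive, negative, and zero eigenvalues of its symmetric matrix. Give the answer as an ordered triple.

The symmetric matrix is A = [[14, -5, 5], [-5, 3, 0], [5, 0, 5]].
Applying the same elementary operations to the rows and columns of A produces a congruent diagonal matrix with entries 14, 17/14, 10/17.
That gives 3 positive pivots.

(3, 0, 0)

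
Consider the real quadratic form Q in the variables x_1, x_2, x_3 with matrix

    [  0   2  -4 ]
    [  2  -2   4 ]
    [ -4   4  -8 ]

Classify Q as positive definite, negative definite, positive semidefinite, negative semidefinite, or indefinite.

A is congruent to a diagonal matrix with 1 positive, 1 negative and 1 zero entries, so Q is indefinite.

indefinite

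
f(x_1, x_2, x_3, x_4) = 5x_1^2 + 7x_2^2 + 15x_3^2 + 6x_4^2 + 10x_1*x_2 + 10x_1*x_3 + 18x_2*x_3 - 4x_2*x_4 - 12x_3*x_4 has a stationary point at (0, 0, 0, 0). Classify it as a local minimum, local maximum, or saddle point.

The Hessian at the origin is H = [[10, 10, 10, 0], [10, 14, 18, -4], [10, 18, 30, -12], [0, -4, -12, 12]].
Congruent diagonalization of H (simultaneous row and column reduction) yields pivots 10, 4, 4, 4.
Counting signs: 4 positive.
H is positive definite, so the origin is a strict local minimum.

local minimum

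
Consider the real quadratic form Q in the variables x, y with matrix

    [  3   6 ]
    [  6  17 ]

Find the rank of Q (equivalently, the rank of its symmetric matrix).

2

Congruent diagonalization of A (simultaneous row and column reduction) yields pivots 3, 5.
So there are 2 positive pivots.
The rank is the number of nonzero pivots: 2.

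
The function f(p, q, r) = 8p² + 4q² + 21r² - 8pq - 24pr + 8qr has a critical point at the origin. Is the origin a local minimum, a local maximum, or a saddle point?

The Hessian at the origin is H = [[16, -8, -24], [-8, 8, 8], [-24, 8, 42]].
Congruent diagonalization of H (simultaneous row and column reduction) yields pivots 16, 4, 2.
Counting signs: 3 positive.
H is positive definite, so the origin is a strict local minimum.

local minimum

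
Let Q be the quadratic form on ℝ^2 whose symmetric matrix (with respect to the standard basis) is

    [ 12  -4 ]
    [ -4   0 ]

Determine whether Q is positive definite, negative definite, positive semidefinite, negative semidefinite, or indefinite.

Congruent diagonalization of A (simultaneous row and column reduction) yields pivots 12, -4/3.
So there are 1 positive, 1 negative pivots.
Hence Q is indefinite.

indefinite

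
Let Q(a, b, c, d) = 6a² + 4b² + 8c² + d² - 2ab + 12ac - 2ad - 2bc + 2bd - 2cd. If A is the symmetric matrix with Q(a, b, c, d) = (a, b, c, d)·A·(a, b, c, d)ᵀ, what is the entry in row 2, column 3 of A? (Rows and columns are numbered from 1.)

The coefficient of b·c in Q is -2. For a symmetric A this equals A[2,3] + A[3,2] = 2·A[2,3].
So A[2,3] = -2/2 = -1.

-1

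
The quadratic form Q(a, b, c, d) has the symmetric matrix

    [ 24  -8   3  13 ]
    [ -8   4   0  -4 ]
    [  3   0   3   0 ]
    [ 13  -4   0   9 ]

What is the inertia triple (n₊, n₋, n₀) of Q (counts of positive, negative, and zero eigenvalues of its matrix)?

Applying the same elementary operations to the rows and columns of A produces a congruent diagonal matrix with entries 24, 4/3, 15/8, 0.
That gives 3 positive, 1 zero pivots.

(3, 0, 1)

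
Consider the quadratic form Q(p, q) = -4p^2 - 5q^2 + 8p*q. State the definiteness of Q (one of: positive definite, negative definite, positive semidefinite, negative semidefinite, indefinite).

negative definite

The symmetric matrix of Q is [[-4, 4], [4, -5]].
For the 2×2 matrix [[-4, 4], [4, -5]]: det = -4·-5 − (4)² = 4, trace = -9.
det > 0 so both eigenvalues share the sign of the trace; trace = -9 < 0 ⇒ both negative.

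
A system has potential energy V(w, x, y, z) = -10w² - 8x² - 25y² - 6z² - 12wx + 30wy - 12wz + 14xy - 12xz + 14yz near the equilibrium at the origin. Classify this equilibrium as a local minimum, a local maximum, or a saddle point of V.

The Hessian at the origin is H = [[-20, -12, 30, -12], [-12, -16, 14, -12], [30, 14, -50, 14], [-12, -12, 14, -12]].
Row-reducing H symmetrically gives the diagonal entries -20, -44/5, -35/11, -8/7.
Counting signs: 4 negative.
H is negative definite, so the origin is a strict local maximum.

local maximum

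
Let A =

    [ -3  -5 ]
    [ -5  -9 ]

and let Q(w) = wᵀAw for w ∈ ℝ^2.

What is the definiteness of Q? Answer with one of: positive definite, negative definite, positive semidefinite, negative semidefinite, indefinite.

Leading principal minors: Δ_1 = -3, Δ_2 = 2.
The signs alternate starting with Δ_1 < 0, so by Sylvester's criterion Q is negative definite.

negative definite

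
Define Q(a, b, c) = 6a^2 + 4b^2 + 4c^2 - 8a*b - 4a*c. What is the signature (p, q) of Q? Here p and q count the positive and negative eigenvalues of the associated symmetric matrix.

Write A = [[6, -4, -2], [-4, 4, 0], [-2, 0, 4]].
An LDLᵀ factorisation of A has diagonal entries 6, 4/3, 2.
So there are 3 positive pivots.

(3, 0)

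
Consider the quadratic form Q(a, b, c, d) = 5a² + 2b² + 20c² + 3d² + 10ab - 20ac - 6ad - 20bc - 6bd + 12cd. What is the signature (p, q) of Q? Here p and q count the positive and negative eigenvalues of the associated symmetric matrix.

(2, 1)

Write A = [[5, 5, -10, -3], [5, 2, -10, -3], [-10, -10, 20, 6], [-3, -3, 6, 3]].
Row-reducing A symmetrically gives the diagonal entries 5, -3, 0, 6/5.
So there are 2 positive, 1 negative, 1 zero pivots.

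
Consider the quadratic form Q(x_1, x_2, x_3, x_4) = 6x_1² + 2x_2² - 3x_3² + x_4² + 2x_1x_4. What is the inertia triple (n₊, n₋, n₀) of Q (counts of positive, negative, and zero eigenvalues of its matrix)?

(3, 1, 0)

The associated matrix is A = [[6, 0, 0, 1], [0, 2, 0, 0], [0, 0, -3, 0], [1, 0, 0, 1]].
Row-reducing A symmetrically gives the diagonal entries 6, 2, -3, 5/6.
So there are 3 positive, 1 negative pivots.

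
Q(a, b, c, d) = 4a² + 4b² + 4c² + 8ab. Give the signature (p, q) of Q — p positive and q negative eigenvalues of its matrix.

(2, 0)

Write A = [[4, 4, 0, 0], [4, 4, 0, 0], [0, 0, 4, 0], [0, 0, 0, 0]].
Symmetric row and column elimination reduces A to a congruent diagonal form with pivots 4, 0, 4, 0.
That gives 2 positive, 2 zero pivots.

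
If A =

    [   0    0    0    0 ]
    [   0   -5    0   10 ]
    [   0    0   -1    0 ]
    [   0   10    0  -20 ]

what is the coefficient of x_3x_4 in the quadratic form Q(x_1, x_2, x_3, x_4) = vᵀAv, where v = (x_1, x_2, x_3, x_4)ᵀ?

The coefficient of x_3x_4 is A[3,4] + A[4,3] = 2·0 = 0.

0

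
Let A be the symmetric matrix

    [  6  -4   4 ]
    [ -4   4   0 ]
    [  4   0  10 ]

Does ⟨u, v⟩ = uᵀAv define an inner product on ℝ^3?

Symmetric row and column elimination reduces A to a congruent diagonal form with pivots 6, 4/3, 2.
Counting signs: 3 positive.
Hence Q is positive definite.
⟨·,·⟩ is an inner product exactly when A is positive definite.

yes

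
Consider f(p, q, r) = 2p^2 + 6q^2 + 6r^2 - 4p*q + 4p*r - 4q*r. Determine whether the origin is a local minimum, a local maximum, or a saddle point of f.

local minimum

The Hessian at the origin is H = [[4, -4, 4], [-4, 12, -4], [4, -4, 12]].
Symmetric row and column elimination reduces H to a congruent diagonal form with pivots 4, 8, 8.
So there are 3 positive pivots.
H is positive definite, so the origin is a strict local minimum.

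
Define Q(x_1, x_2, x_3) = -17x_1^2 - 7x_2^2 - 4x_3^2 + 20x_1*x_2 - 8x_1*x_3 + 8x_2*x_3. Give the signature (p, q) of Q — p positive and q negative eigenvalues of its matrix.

(0, 3)

The symmetric matrix is A = [[-17, 10, -4], [10, -7, 4], [-4, 4, -4]].
Applying the same elementary operations to the rows and columns of A produces a congruent diagonal matrix with entries -17, -19/17, -12/19.
That gives 3 negative pivots.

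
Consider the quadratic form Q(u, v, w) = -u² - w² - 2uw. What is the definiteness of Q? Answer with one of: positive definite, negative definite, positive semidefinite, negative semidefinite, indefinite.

Write A = [[-1, 0, -1], [0, 0, 0], [-1, 0, -1]].
Symmetric row and column elimination reduces A to a congruent diagonal form with pivots -1, 0, 0.
So there are 1 negative, 2 zero pivots.
Hence Q is negative semidefinite.

negative semidefinite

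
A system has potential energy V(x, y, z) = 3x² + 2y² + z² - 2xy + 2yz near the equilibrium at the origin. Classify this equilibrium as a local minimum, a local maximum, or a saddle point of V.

local minimum

The Hessian at the origin is H = [[6, -2, 0], [-2, 4, 2], [0, 2, 2]].
Congruent diagonalization of H (simultaneous row and column reduction) yields pivots 6, 10/3, 4/5.
So there are 3 positive pivots.
H is positive definite, so the origin is a strict local minimum.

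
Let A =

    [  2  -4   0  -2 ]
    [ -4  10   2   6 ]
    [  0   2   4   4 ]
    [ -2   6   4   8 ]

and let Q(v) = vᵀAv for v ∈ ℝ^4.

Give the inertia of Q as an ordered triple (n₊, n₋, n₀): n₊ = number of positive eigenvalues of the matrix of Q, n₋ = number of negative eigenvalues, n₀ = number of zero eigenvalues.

(4, 0, 0)

An LDLᵀ factorisation of A has diagonal entries 2, 2, 2, 2.
Counting signs: 4 positive.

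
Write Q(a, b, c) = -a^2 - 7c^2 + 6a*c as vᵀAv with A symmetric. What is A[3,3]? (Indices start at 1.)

-7

The coefficient of c^2 in Q is -7, and that is exactly A[3,3].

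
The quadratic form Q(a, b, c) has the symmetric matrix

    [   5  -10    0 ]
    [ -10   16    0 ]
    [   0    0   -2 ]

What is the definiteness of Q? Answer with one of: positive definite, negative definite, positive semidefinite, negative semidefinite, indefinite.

Applying the same elementary operations to the rows and columns of A produces a congruent diagonal matrix with entries 5, -4, -2.
So there are 1 positive, 2 negative pivots.
Hence Q is indefinite.

indefinite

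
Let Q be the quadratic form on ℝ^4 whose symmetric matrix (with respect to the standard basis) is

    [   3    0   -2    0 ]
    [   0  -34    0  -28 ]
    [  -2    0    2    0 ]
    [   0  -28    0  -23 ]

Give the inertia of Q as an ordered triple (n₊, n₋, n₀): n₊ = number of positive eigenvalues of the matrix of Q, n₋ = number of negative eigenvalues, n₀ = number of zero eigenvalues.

Symmetric row and column elimination reduces A to a congruent diagonal form with pivots 3, -34, 2/3, 1/17.
So there are 3 positive, 1 negative pivots.

(3, 1, 0)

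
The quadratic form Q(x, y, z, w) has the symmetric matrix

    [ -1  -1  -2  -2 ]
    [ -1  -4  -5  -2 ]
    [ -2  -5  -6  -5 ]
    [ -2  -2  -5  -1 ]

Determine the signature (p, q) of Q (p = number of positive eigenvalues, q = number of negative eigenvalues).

(2, 2)

Row-reducing A symmetrically gives the diagonal entries -1, -3, 1, 2.
So there are 2 positive, 2 negative pivots.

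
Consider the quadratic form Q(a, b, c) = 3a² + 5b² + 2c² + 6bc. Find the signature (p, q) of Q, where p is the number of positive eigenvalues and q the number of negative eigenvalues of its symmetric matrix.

(3, 0)

The associated matrix is A = [[3, 0, 0], [0, 5, 3], [0, 3, 2]].
Congruent diagonalization of A (simultaneous row and column reduction) yields pivots 3, 5, 1/5.
Counting signs: 3 positive.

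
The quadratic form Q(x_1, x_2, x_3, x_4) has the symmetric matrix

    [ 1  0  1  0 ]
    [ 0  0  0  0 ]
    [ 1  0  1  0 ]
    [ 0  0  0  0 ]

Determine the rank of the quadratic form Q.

Symmetric row and column elimination reduces A to a congruent diagonal form with pivots 1, 0, 0, 0.
That gives 1 positive, 3 zero pivots.
The rank is the number of nonzero pivots: 1.

1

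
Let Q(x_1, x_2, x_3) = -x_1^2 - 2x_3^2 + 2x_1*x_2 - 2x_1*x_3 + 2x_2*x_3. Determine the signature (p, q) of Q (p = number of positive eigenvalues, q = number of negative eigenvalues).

(1, 2)

The associated matrix is A = [[-1, 1, -1], [1, 0, 1], [-1, 1, -2]].
An LDLᵀ factorisation of A has diagonal entries -1, 1, -1.
So there are 1 positive, 2 negative pivots.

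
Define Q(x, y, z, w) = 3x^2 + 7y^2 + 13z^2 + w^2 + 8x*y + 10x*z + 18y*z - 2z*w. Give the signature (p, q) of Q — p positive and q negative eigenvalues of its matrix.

Write A = [[3, 4, 5, 0], [4, 7, 9, 0], [5, 9, 13, -1], [0, 0, -1, 1]].
Symmetric row and column elimination reduces A to a congruent diagonal form with pivots 3, 5/3, 7/5, 2/7.
That gives 4 positive pivots.

(4, 0)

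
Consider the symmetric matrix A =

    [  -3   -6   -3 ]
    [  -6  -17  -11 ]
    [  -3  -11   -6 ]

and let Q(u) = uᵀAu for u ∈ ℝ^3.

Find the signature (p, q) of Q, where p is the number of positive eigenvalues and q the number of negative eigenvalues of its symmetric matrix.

(1, 2)

Row-reducing A symmetrically gives the diagonal entries -3, -5, 2.
That gives 1 positive, 2 negative pivots.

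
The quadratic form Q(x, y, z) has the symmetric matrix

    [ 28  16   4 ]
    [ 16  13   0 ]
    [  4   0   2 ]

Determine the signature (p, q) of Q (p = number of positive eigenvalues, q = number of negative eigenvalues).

(3, 0)

Symmetric row and column elimination reduces A to a congruent diagonal form with pivots 28, 27/7, 2/27.
So there are 3 positive pivots.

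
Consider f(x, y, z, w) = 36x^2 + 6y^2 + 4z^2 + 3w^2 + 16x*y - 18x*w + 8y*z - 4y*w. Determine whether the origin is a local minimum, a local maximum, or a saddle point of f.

local minimum

The Hessian at the origin is H = [[72, 16, 0, -18], [16, 12, 8, -4], [0, 8, 8, 0], [-18, -4, 0, 6]].
An LDLᵀ factorisation of H has diagonal entries 72, 76/9, 8/19, 3/2.
That gives 4 positive pivots.
H is positive definite, so the origin is a strict local minimum.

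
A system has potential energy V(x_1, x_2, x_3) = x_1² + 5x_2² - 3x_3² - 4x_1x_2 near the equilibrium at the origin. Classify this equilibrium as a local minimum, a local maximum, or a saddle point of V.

The Hessian at the origin is H = [[2, -4, 0], [-4, 10, 0], [0, 0, -6]].
Applying the same elementary operations to the rows and columns of H produces a congruent diagonal matrix with entries 2, 2, -6.
So there are 2 positive, 1 negative pivots.
H is indefinite, so the origin is a saddle point.

saddle point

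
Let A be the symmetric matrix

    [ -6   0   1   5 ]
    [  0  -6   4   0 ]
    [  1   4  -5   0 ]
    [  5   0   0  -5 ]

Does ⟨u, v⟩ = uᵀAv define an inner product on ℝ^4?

no

Leading principal minors: Δ_1 = -6, Δ_2 = 36, Δ_3 = -78, Δ_4 = 40.
The signs alternate starting with Δ_1 < 0, so by Sylvester's criterion Q is negative definite.
⟨·,·⟩ is an inner product exactly when A is positive definite.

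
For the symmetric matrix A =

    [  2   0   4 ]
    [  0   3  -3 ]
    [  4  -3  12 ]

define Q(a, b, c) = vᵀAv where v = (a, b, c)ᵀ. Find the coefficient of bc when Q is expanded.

The coefficient of bc is A[2,3] + A[3,2] = 2·(-3) = -6.

-6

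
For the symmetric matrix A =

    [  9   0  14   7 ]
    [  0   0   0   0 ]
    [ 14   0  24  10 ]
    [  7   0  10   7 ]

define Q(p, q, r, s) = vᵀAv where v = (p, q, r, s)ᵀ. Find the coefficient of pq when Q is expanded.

0

The coefficient of pq is A[1,2] + A[2,1] = 2·0 = 0.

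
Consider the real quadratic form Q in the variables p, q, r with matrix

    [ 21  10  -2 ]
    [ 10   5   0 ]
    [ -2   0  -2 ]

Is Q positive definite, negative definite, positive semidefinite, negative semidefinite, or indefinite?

indefinite

Row-reducing A symmetrically gives the diagonal entries 21, 5/21, -6.
So there are 2 positive, 1 negative pivots.
Hence Q is indefinite.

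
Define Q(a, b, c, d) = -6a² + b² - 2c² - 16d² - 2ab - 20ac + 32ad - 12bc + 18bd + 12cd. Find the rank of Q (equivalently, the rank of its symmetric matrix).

4

The symmetric matrix is A = [[-6, -1, -10, 16], [-1, 1, -6, 9], [-10, -6, -2, 6], [16, 9, 6, -16]].
Applying the same elementary operations to the rows and columns of A produces a congruent diagonal matrix with entries -6, 7/6, -10/7, -2.
That gives 1 positive, 3 negative pivots.
The rank is the number of nonzero pivots: 4.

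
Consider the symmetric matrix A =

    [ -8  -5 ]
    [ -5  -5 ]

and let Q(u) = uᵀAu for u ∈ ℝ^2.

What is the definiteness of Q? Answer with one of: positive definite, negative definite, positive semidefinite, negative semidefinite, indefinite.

Leading principal minors: Δ_1 = -8, Δ_2 = 15.
The signs alternate starting with Δ_1 < 0, so by Sylvester's criterion Q is negative definite.

negative definite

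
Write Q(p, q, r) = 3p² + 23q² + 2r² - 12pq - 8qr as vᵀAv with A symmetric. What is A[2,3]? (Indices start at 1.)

The coefficient of q·r in Q is -8. For a symmetric A this equals A[2,3] + A[3,2] = 2·A[2,3].
So A[2,3] = -8/2 = -4.

-4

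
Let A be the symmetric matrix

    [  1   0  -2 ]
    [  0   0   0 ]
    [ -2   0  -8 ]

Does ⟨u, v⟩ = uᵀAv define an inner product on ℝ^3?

no

Applying the same elementary operations to the rows and columns of A produces a congruent diagonal matrix with entries 1, 0, -12.
That gives 1 positive, 1 negative, 1 zero pivots.
Hence Q is indefinite.
⟨·,·⟩ is an inner product exactly when A is positive definite.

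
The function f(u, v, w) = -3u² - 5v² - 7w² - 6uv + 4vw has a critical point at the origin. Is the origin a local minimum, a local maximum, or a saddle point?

The Hessian at the origin is H = [[-6, -6, 0], [-6, -10, 4], [0, 4, -14]].
Symmetric row and column elimination reduces H to a congruent diagonal form with pivots -6, -4, -10.
That gives 3 negative pivots.
H is negative definite, so the origin is a strict local maximum.

local maximum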